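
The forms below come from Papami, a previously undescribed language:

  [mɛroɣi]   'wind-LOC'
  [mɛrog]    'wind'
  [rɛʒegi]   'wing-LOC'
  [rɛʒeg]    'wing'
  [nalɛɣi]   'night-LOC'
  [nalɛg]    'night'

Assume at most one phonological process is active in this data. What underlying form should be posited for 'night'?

/nalɛɣ/

The root 'night' surfaces as [nalɛɣi] and [nalɛg], with a stem-final [ɣ] ~ [g] alternation.
But 'wing' keeps [g] in both environments ([rɛʒegi], [rɛʒeg]), so there is no rule changing /g/ to [ɣ] before the LOC suffix.
The alternation reflects word-final hardening: voiced fricatives become stops word-finally. /ɣ/ is underlying.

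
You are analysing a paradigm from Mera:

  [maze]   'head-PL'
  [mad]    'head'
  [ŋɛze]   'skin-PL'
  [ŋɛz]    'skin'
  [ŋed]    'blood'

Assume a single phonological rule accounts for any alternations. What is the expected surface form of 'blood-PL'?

The stem for 'head' ends in [z] in [maze] but [d] in [mad].
Compare 'skin', with invariant [z] in [ŋɛze] and [ŋɛz]: an analysis with underlying /z/ and a rule producing [d] in isolation would wrongly predict alternation here too.
Therefore /d/ is basic and [z] is derived by intervocalic spirantization (voiced stops become fricatives between vowels).
From [ŋed] the stem 'blood' is /ŋed/; between vowels this yields [ŋeze].

[ŋeze]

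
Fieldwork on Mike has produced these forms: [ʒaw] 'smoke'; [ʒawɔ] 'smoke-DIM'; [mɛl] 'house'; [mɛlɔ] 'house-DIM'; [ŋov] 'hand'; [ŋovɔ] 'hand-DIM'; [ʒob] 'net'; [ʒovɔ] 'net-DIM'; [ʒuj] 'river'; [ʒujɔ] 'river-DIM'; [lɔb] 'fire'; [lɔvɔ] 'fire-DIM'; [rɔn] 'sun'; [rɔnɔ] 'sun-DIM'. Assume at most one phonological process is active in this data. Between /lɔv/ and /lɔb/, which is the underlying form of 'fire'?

/lɔb/

The root 'fire' surfaces as [lɔb] and [lɔvɔ], with a stem-final [b] ~ [v] alternation.
The stem 'hand' ([ŋov], [ŋovɔ]) shows [v] unchanged in both environments, so [v] cannot be basic with [b] derived in isolation.
Therefore /b/ is basic and [v] is derived by intervocalic spirantization (voiced stops become fricatives between vowels).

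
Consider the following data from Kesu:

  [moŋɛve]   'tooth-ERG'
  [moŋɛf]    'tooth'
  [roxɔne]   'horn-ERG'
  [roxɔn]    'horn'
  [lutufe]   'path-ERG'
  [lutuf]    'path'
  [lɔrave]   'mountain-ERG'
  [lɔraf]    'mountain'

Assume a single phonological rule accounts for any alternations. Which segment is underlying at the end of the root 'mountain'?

/v/

In [lɔrave] and [lɔraf] the final segment of 'mountain' alternates: [v] ~ [f].
If /f/ were underlying and a rule turned it into [v] before the ERG suffix, 'path' would also alternate; but it has [f] in both [lutufe] and [lutuf].
The alternation reflects word-final obstruent devoicing: voiced obstruents become voiceless word-finally. /v/ is underlying.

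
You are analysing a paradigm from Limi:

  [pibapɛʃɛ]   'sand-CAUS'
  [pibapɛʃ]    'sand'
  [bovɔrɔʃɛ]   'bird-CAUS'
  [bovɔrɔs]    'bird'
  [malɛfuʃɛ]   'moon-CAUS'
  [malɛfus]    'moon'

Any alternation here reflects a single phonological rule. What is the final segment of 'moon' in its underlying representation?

/s/

In [malɛfuʃɛ] and [malɛfus] the final segment of 'moon' alternates: [ʃ] ~ [s].
If /ʃ/ were underlying and a rule turned it into [s] in isolation, 'sand' would also alternate; but it has [ʃ] in both [pibapɛʃɛ] and [pibapɛʃ].
So /s/ is underlying, and a rule of palatalization before a front vowel — /s/ becomes palato-alveolar [ʃ] before a front vowel — gives [ʃ].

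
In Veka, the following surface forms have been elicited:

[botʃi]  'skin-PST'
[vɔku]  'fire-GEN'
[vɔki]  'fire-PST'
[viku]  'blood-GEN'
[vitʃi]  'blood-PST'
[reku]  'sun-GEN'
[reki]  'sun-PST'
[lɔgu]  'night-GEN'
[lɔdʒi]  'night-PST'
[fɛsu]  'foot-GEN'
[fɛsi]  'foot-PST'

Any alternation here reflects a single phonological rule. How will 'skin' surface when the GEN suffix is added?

[boku]

The root 'blood' surfaces as [viku] and [vitʃi], with a stem-final [k] ~ [tʃ] alternation.
The stem 'fire' ([vɔku], [vɔki]) shows [k] unchanged in both environments, so [k] cannot be basic with [tʃ] derived before the PST suffix.
The underlying segment must be /tʃ/; palato-alveolar /tʃ/ and /dʒ/ become [k] and [g] when no front vowel follows, yielding [k] there.
The one attested form of 'skin', [botʃi], shows underlying /botʃ/. Applying the same rule when no front vowel follows gives [boku].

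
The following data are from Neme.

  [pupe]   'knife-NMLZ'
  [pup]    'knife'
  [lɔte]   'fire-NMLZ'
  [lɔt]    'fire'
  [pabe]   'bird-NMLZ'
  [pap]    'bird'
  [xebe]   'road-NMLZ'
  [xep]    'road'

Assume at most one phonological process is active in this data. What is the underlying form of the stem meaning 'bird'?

/pab/

The stem for 'bird' ends in [b] in [pabe] but [p] in [pap].
But 'knife' keeps [p] in both environments ([pupe], [pup]), so there is no rule changing /p/ to [b] before the NMLZ suffix.
The underlying segment must be /b/; voiced obstruents become voiceless word-finally, yielding [p] there.
So 'bird' = /pab/.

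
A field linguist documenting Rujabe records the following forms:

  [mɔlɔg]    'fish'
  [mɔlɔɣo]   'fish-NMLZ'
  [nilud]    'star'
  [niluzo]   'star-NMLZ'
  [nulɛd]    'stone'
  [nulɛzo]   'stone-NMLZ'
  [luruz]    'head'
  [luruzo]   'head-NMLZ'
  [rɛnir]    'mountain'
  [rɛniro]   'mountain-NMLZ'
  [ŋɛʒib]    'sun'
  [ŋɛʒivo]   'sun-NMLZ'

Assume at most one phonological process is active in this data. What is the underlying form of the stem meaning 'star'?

The stem for 'star' ends in [d] in [nilud] but [z] in [niluzo].
But 'head' keeps [z] in both environments ([luruz], [luruzo]), so there is no rule changing /z/ to [d] in isolation.
Therefore /d/ is basic and [z] is derived by intervocalic spirantization (voiced stops become fricatives between vowels).

/nilud/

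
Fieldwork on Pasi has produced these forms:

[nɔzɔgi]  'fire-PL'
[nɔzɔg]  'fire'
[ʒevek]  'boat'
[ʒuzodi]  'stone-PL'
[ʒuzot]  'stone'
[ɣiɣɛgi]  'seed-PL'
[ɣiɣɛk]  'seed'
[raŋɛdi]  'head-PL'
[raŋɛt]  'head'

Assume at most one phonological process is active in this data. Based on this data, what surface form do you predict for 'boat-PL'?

[ʒevegi]

The stem for 'seed' ends in [g] in [ɣiɣɛgi] but [k] in [ɣiɣɛk].
Compare 'fire', with invariant [g] in [nɔzɔgi] and [nɔzɔg]: an analysis with underlying /g/ and a rule producing [k] in isolation would wrongly predict alternation here too.
The alternation reflects intervocalic voicing: voiceless stops become voiced between vowels. /k/ is underlying.
From [ʒevek] the stem 'boat' is /ʒevek/; between vowels this yields [ʒevegi].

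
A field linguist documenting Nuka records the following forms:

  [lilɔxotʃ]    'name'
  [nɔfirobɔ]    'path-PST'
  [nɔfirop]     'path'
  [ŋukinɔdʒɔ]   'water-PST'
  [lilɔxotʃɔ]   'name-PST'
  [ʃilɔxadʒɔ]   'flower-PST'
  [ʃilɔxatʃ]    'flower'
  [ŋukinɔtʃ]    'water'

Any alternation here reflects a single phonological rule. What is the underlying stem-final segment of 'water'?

/dʒ/

The stem for 'water' ends in [tʃ] in [ŋukinɔtʃ] but [dʒ] in [ŋukinɔdʒɔ].
Compare 'name', with invariant [tʃ] in [lilɔxotʃ] and [lilɔxotʃɔ]: an analysis with underlying /tʃ/ and a rule producing [dʒ] before the PST suffix would wrongly predict alternation here too.
The alternation reflects word-final obstruent devoicing: voiced obstruents become voiceless word-finally. /dʒ/ is underlying.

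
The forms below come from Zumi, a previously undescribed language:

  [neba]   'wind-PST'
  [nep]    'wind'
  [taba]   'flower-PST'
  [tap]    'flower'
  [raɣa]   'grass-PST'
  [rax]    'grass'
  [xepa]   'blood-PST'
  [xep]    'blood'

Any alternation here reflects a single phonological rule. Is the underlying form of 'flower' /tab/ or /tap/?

The stem for 'flower' ends in [b] in [taba] but [p] in [tap].
If /p/ were underlying and a rule turned it into [b] before the PST suffix, 'blood' would also alternate; but it has [p] in both [xepa] and [xep].
So /b/ is underlying, and a rule of word-final obstruent devoicing — voiced obstruents become voiceless word-finally — gives [p].

/tab/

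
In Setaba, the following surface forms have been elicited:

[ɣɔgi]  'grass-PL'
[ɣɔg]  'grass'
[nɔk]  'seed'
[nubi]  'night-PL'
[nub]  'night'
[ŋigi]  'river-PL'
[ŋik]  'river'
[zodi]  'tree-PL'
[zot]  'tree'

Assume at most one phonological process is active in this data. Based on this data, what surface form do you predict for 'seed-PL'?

[nɔgi]

In [ŋigi] and [ŋik] the final segment of 'river' alternates: [g] ~ [k].
But 'grass' keeps [g] in both environments ([ɣɔgi], [ɣɔg]), so there is no rule changing /g/ to [k] in isolation.
Therefore /k/ is basic and [g] is derived by intervocalic voicing (voiceless stops become voiced between vowels).
From [nɔk] the stem 'seed' is /nɔk/; between vowels this yields [nɔgi].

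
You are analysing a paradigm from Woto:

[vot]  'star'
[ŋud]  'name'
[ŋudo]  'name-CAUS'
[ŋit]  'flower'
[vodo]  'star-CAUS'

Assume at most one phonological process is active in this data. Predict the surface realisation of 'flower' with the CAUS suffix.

[ŋido]

The stem for 'star' ends in [t] in [vot] but [d] in [vodo].
If /d/ were underlying and a rule turned it into [t] in isolation, 'name' would also alternate; but it has [d] in both [ŋud] and [ŋudo].
Therefore /t/ is basic and [d] is derived by intervocalic voicing (voiceless stops become voiced between vowels).
The one attested form of 'flower', [ŋit], shows underlying /ŋit/. Applying the same rule between vowels gives [ŋido].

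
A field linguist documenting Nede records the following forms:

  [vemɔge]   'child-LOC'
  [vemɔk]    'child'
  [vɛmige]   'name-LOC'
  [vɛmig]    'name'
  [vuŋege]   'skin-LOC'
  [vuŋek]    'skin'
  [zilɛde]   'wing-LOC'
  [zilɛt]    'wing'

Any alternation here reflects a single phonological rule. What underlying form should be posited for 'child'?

The stem for 'child' ends in [g] in [vemɔge] but [k] in [vemɔk].
Compare 'name', with invariant [g] in [vɛmige] and [vɛmig]: an analysis with underlying /g/ and a rule producing [k] in isolation would wrongly predict alternation here too.
So /k/ is underlying, and a rule of intervocalic voicing — voiceless stops become voiced between vowels — gives [g].

/vemɔk/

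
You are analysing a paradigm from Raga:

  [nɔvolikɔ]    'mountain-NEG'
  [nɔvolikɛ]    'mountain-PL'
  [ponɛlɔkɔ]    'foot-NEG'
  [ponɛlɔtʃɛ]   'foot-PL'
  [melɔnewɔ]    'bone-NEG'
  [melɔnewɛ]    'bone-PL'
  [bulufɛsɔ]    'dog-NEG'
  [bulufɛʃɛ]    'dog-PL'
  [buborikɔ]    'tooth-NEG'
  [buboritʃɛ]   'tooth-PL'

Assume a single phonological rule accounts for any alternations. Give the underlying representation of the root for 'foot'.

/ponɛlɔtʃ/

'foot' shows [k] ~ [tʃ] at the end of the stem ([ponɛlɔkɔ] vs [ponɛlɔtʃɛ]).
If /k/ were underlying and a rule turned it into [tʃ] before the PL suffix, 'mountain' would also alternate; but it has [k] in both [nɔvolikɔ] and [nɔvolikɛ].
The alternation reflects depalatalization: palato-alveolar /tʃ/ and /ʃ/ become [k] and [s] when no front vowel follows. /tʃ/ is underlying.
So 'foot' = /ponɛlɔtʃ/.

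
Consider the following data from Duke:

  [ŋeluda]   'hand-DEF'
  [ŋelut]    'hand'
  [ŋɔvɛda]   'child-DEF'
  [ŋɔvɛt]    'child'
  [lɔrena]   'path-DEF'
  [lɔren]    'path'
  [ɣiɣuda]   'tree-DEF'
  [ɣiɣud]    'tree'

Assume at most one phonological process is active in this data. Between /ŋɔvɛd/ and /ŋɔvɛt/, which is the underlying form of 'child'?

The root 'child' surfaces as [ŋɔvɛda] and [ŋɔvɛt], with a stem-final [d] ~ [t] alternation.
But 'tree' keeps [d] in both environments ([ɣiɣuda], [ɣiɣud]), so there is no rule changing /d/ to [t] in isolation.
The alternation reflects intervocalic voicing: voiceless stops become voiced between vowels. /t/ is underlying.

/ŋɔvɛt/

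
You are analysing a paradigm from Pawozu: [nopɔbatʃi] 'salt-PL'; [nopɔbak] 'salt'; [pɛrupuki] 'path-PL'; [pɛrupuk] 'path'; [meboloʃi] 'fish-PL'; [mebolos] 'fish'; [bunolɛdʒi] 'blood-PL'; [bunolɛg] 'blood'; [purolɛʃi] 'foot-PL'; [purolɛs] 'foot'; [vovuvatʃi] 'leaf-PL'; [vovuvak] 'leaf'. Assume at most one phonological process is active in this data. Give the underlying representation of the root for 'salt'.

/nopɔbatʃ/

'salt' shows [tʃ] ~ [k] at the end of the stem ([nopɔbatʃi] vs [nopɔbak]).
But 'path' keeps [k] in both environments ([pɛrupuki], [pɛrupuk]), so there is no rule changing /k/ to [tʃ] before the PL suffix.
So /tʃ/ is underlying, and a rule of depalatalization — palato-alveolar /tʃ/, /dʒ/ and /ʃ/ become [k], [g] and [s] when no front vowel follows — gives [k].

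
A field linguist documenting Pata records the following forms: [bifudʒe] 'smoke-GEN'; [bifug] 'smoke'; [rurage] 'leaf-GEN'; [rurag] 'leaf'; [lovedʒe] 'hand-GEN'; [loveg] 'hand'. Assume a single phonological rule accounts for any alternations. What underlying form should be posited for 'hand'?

In [lovedʒe] and [loveg] the final segment of 'hand' alternates: [dʒ] ~ [g].
If /g/ were underlying and a rule turned it into [dʒ] before the GEN suffix, 'leaf' would also alternate; but it has [g] in both [rurage] and [rurag].
Therefore /dʒ/ is basic and [g] is derived by depalatalization (palato-alveolar /dʒ/ becomes [g] when no front vowel follows).

/lovedʒ/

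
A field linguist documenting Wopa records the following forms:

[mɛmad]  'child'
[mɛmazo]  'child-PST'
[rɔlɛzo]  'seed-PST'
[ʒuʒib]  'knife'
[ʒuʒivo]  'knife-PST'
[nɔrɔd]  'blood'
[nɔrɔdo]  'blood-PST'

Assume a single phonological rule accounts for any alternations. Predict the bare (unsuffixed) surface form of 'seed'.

[rɔlɛd]

In [mɛmad] and [mɛmazo] the final segment of 'child' alternates: [d] ~ [z].
The stem 'blood' ([nɔrɔd], [nɔrɔdo]) shows [d] unchanged in both environments, so [d] cannot be basic with [z] derived before the PST suffix.
So /z/ is underlying, and a rule of word-final hardening — voiced fricatives become stops word-finally — gives [d].
From [rɔlɛzo] the stem 'seed' is /rɔlɛz/; word-finally this yields [rɔlɛd].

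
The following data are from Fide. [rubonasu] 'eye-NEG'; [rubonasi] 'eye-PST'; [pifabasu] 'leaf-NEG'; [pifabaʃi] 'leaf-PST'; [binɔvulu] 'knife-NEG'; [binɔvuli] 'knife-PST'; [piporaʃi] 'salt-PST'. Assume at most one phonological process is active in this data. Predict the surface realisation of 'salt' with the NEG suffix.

The stem for 'leaf' ends in [s] in [pifabasu] but [ʃ] in [pifabaʃi].
But 'eye' keeps [s] in both environments ([rubonasu], [rubonasi]), so there is no rule changing /s/ to [ʃ] before the PST suffix.
The underlying segment must be /ʃ/; palato-alveolar /ʃ/ becomes [s] when no front vowel follows, yielding [s] there.
From [piporaʃi] the stem 'salt' is /piporaʃ/; when no front vowel follows this yields [piporasu].

[piporasu]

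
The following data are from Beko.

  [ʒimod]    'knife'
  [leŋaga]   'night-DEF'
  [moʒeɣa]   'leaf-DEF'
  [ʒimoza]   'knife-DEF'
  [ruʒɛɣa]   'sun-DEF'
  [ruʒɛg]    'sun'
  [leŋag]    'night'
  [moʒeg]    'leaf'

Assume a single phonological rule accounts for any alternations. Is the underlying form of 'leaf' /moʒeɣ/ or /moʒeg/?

/moʒeɣ/

In [moʒeg] and [moʒeɣa] the final segment of 'leaf' alternates: [g] ~ [ɣ].
The stem 'night' ([leŋag], [leŋaga]) shows [g] unchanged in both environments, so [g] cannot be basic with [ɣ] derived before the DEF suffix.
So /ɣ/ is underlying, and a rule of word-final hardening — voiced fricatives become stops word-finally — gives [g].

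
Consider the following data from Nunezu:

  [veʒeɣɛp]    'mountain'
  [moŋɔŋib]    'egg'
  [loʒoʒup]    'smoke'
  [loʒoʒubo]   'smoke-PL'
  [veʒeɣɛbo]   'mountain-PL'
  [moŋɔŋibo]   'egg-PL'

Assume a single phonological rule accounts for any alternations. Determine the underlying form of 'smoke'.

/loʒoʒup/

In [loʒoʒup] and [loʒoʒubo] the final segment of 'smoke' alternates: [p] ~ [b].
Compare 'egg', with invariant [b] in [moŋɔŋib] and [moŋɔŋibo]: an analysis with underlying /b/ and a rule producing [p] in isolation would wrongly predict alternation here too.
The underlying segment must be /p/; voiceless stops become voiced between vowels, yielding [b] there.
So 'smoke' = /loʒoʒup/.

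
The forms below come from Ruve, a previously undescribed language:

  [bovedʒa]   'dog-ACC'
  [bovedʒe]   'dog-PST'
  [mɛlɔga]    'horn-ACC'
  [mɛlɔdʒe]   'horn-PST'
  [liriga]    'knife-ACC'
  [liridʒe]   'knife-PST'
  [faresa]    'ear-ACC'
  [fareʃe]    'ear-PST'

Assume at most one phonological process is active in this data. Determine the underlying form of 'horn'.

'horn' shows [g] ~ [dʒ] at the end of the stem ([mɛlɔga] vs [mɛlɔdʒe]).
Compare 'dog', with invariant [dʒ] in [bovedʒa] and [bovedʒe]: an analysis with underlying /dʒ/ and a rule producing [g] before the ACC suffix would wrongly predict alternation here too.
So /g/ is underlying, and a rule of palatalization before a front vowel — /g/ and /s/ become palato-alveolar [dʒ] and [ʃ] before a front vowel — gives [dʒ].

/mɛlɔg/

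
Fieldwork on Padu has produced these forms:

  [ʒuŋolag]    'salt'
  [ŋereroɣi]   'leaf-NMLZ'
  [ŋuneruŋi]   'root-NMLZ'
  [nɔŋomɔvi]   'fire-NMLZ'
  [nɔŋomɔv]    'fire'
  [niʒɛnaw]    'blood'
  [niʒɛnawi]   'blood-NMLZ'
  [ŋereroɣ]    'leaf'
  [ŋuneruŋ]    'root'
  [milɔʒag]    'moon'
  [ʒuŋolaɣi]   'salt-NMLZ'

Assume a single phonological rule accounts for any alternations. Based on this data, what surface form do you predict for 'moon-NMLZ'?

[milɔʒaɣi]

In [ʒuŋolag] and [ʒuŋolaɣi] the final segment of 'salt' alternates: [g] ~ [ɣ].
If /ɣ/ were underlying and a rule turned it into [g] in isolation, 'leaf' would also alternate; but it has [ɣ] in both [ŋereroɣ] and [ŋereroɣi].
The alternation reflects intervocalic spirantization: voiced stops become fricatives between vowels. /g/ is underlying.
From [milɔʒag] the stem 'moon' is /milɔʒag/; between vowels this yields [milɔʒaɣi].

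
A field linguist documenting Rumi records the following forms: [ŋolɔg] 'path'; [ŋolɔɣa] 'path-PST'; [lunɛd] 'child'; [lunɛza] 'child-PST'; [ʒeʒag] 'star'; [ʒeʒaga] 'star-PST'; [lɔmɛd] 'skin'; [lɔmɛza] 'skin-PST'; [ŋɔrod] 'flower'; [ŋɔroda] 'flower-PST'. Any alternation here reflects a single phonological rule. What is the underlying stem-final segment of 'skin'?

The stem for 'skin' ends in [d] in [lɔmɛd] but [z] in [lɔmɛza].
Compare 'flower', with invariant [d] in [ŋɔrod] and [ŋɔroda]: an analysis with underlying /d/ and a rule producing [z] before the PST suffix would wrongly predict alternation here too.
So /z/ is underlying, and a rule of word-final hardening — voiced fricatives become stops word-finally — gives [d].

/z/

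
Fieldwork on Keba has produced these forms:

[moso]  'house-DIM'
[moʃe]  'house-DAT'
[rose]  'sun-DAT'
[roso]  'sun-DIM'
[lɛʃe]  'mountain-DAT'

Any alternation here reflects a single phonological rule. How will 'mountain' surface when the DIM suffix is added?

[lɛso]

In [moʃe] and [moso] the final segment of 'house' alternates: [ʃ] ~ [s].
But 'sun' keeps [s] in both environments ([rose], [roso]), so there is no rule changing /s/ to [ʃ] before the DAT suffix.
The underlying segment must be /ʃ/; palato-alveolar /ʃ/ becomes [s] when no front vowel follows, yielding [s] there.
The one attested form of 'mountain', [lɛʃe], shows underlying /lɛʃ/. Applying the same rule when no front vowel follows gives [lɛso].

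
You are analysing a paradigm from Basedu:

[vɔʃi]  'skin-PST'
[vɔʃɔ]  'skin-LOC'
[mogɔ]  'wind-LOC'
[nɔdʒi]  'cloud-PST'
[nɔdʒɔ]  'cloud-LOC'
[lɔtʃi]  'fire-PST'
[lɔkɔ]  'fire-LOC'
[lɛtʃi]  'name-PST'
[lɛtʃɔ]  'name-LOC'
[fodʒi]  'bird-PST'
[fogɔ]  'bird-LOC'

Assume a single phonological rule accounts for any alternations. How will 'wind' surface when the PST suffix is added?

[modʒi]

The stem for 'bird' ends in [dʒ] in [fodʒi] but [g] in [fogɔ].
If /dʒ/ were underlying and a rule turned it into [g] before the LOC suffix, 'cloud' would also alternate; but it has [dʒ] in both [nɔdʒi] and [nɔdʒɔ].
The alternation reflects palatalization before a front vowel: /k/ and /g/ become palato-alveolar [tʃ] and [dʒ] before a front vowel. /g/ is underlying.
The one attested form of 'wind', [mogɔ], shows underlying /mog/. Applying the same rule before a front vowel gives [modʒi].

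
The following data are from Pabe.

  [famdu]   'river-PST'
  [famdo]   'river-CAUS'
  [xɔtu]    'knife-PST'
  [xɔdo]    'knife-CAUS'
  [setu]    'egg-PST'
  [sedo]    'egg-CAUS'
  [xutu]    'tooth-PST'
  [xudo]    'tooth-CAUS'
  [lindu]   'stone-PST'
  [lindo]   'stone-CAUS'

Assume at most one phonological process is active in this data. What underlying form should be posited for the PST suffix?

The PST suffix surfaces as [-du] and [-tu], depending on the final segment of the stem.
The CAUS suffix, which begins with [d], is invariant after every stem; so [d] is not altered by any rule here.
The PST suffix is therefore /-tu/ underlyingly, with post-nasal voicing: voiceless stops become voiced after a nasal.

/-tu/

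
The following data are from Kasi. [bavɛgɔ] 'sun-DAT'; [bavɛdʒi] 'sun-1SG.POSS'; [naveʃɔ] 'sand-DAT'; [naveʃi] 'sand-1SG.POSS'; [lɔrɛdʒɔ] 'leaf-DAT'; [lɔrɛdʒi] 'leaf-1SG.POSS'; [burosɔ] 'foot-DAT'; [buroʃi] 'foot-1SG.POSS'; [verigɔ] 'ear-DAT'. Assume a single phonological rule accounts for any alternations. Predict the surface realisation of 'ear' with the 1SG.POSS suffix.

The root 'sun' surfaces as [bavɛgɔ] and [bavɛdʒi], with a stem-final [g] ~ [dʒ] alternation.
The stem 'leaf' ([lɔrɛdʒɔ], [lɔrɛdʒi]) shows [dʒ] unchanged in both environments, so [dʒ] cannot be basic with [g] derived before the DAT suffix.
The alternation reflects palatalization before a front vowel: /g/ and /s/ become palato-alveolar [dʒ] and [ʃ] before a front vowel. /g/ is underlying.
The one attested form of 'ear', [verigɔ], shows underlying /verig/. Applying the same rule before a front vowel gives [veridʒi].

[veridʒi]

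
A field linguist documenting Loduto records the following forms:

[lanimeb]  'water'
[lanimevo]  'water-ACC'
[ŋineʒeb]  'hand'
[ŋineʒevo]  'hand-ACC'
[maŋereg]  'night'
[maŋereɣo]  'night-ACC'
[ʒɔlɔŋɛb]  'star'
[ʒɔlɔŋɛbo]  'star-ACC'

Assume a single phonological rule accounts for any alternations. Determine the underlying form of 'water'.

The stem for 'water' ends in [b] in [lanimeb] but [v] in [lanimevo].
Compare 'star', with invariant [b] in [ʒɔlɔŋɛb] and [ʒɔlɔŋɛbo]: an analysis with underlying /b/ and a rule producing [v] before the ACC suffix would wrongly predict alternation here too.
The alternation reflects word-final hardening: voiced fricatives become stops word-finally. /v/ is underlying.

/lanimev/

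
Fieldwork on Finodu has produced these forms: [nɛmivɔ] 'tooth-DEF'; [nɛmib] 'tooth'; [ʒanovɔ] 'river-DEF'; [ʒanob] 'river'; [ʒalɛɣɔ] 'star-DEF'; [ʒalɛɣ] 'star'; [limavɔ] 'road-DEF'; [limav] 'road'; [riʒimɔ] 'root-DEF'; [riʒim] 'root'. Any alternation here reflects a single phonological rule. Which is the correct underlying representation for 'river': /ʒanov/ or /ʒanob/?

'river' shows [v] ~ [b] at the end of the stem ([ʒanovɔ] vs [ʒanob]).
If /v/ were underlying and a rule turned it into [b] in isolation, 'road' would also alternate; but it has [v] in both [limavɔ] and [limav].
The alternation reflects intervocalic spirantization: voiced stops become fricatives between vowels. /b/ is underlying.

/ʒanob/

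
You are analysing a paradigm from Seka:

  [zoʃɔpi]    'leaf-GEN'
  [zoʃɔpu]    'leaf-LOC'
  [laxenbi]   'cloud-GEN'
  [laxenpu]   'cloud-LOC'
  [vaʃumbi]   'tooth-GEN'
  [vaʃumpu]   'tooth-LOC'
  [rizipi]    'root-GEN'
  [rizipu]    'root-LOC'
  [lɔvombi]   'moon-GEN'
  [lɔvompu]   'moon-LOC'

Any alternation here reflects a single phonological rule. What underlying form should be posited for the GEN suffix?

The GEN morpheme has two allomorphs, [-bi] and [-pi].
The LOC suffix, which begins with [p], is invariant after every stem; so [p] is not altered by any rule here.
The GEN suffix is therefore /-bi/ underlyingly, with post-vocalic devoicing: voiced stops become voiceless after a vowel.

/-bi/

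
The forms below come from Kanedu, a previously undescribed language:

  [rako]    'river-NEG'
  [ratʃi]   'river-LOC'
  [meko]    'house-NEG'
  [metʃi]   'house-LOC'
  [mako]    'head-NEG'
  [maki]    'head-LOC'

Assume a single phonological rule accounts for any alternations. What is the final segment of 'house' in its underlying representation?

In [meko] and [metʃi] the final segment of 'house' alternates: [k] ~ [tʃ].
If /k/ were underlying and a rule turned it into [tʃ] before the LOC suffix, 'head' would also alternate; but it has [k] in both [mako] and [maki].
Therefore /tʃ/ is basic and [k] is derived by depalatalization (palato-alveolar /tʃ/ becomes [k] when no front vowel follows).

/tʃ/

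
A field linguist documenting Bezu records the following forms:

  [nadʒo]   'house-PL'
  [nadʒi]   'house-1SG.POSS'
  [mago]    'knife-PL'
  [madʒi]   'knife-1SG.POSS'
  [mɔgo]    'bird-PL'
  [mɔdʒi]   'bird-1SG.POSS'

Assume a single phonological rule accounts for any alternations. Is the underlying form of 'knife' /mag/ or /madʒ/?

/mag/

The root 'knife' surfaces as [mago] and [madʒi], with a stem-final [g] ~ [dʒ] alternation.
If /dʒ/ were underlying and a rule turned it into [g] before the PL suffix, 'house' would also alternate; but it has [dʒ] in both [nadʒo] and [nadʒi].
So /g/ is underlying, and a rule of palatalization before a front vowel — /g/ becomes palato-alveolar [dʒ] before a front vowel — gives [dʒ].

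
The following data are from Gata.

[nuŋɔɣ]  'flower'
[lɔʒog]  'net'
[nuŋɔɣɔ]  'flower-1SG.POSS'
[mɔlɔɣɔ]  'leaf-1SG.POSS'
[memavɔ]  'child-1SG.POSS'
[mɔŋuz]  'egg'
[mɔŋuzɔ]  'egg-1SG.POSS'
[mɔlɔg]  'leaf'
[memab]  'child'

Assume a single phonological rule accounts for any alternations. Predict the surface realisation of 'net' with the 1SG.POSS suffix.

'leaf' shows [ɣ] ~ [g] at the end of the stem ([mɔlɔɣɔ] vs [mɔlɔg]).
Compare 'flower', with invariant [ɣ] in [nuŋɔɣɔ] and [nuŋɔɣ]: an analysis with underlying /ɣ/ and a rule producing [g] in isolation would wrongly predict alternation here too.
So /g/ is underlying, and a rule of intervocalic spirantization — voiced stops become fricatives between vowels — gives [ɣ].
The one attested form of 'net', [lɔʒog], shows underlying /lɔʒog/. Applying the same rule between vowels gives [lɔʒoɣɔ].

[lɔʒoɣɔ]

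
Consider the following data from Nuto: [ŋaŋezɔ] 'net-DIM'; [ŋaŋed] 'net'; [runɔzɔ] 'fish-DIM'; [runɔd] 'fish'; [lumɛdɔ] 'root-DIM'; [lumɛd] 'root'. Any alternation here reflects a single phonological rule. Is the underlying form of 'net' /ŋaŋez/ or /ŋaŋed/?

/ŋaŋez/

'net' shows [z] ~ [d] at the end of the stem ([ŋaŋezɔ] vs [ŋaŋed]).
But 'root' keeps [d] in both environments ([lumɛdɔ], [lumɛd]), so there is no rule changing /d/ to [z] before the DIM suffix.
The alternation reflects word-final hardening: voiced fricatives become stops word-finally. /z/ is underlying.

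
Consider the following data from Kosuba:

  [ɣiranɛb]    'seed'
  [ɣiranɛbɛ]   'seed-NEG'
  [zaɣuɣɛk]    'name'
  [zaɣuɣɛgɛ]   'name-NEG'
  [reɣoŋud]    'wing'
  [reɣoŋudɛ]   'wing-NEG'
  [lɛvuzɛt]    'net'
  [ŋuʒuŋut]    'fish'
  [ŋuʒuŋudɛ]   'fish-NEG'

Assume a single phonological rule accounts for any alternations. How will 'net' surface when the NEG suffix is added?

[lɛvuzɛdɛ]

'fish' shows [t] ~ [d] at the end of the stem ([ŋuʒuŋut] vs [ŋuʒuŋudɛ]).
But 'wing' keeps [d] in both environments ([reɣoŋud], [reɣoŋudɛ]), so there is no rule changing /d/ to [t] in isolation.
The underlying segment must be /t/; voiceless stops become voiced between vowels, yielding [d] there.
The one attested form of 'net', [lɛvuzɛt], shows underlying /lɛvuzɛt/. Applying the same rule between vowels gives [lɛvuzɛdɛ].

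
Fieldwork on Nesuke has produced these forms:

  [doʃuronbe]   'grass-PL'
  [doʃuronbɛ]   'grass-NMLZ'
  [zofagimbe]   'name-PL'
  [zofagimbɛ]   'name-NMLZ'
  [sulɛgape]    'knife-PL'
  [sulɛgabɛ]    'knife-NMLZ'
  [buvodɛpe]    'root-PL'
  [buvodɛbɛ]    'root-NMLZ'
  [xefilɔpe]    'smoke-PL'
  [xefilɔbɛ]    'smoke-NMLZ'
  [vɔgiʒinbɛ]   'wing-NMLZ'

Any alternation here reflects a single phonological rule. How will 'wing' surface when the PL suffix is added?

[vɔgiʒinbe]

The PL morpheme has two allomorphs, [-be] and [-pe].
By contrast the NMLZ suffix keeps its initial [b] throughout — that segment must be underlying.
The PL suffix is therefore /-pe/ underlyingly, with post-nasal voicing: voiceless stops become voiced after a nasal.
After 'wing', which ends in a nasal, the suffix surfaces as [-be], giving [vɔgiʒinbe].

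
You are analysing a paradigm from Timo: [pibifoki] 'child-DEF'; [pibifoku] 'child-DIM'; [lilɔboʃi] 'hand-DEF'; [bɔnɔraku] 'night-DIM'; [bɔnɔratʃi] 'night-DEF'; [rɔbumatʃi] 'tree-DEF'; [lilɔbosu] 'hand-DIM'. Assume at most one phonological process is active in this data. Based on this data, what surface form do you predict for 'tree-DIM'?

'night' shows [tʃ] ~ [k] at the end of the stem ([bɔnɔratʃi] vs [bɔnɔraku]).
The stem 'child' ([pibifoki], [pibifoku]) shows [k] unchanged in both environments, so [k] cannot be basic with [tʃ] derived before the DEF suffix.
So /tʃ/ is underlying, and a rule of depalatalization — palato-alveolar /tʃ/ and /ʃ/ become [k] and [s] when no front vowel follows — gives [k].
The one attested form of 'tree', [rɔbumatʃi], shows underlying /rɔbumatʃ/. Applying the same rule when no front vowel follows gives [rɔbumaku].

[rɔbumaku]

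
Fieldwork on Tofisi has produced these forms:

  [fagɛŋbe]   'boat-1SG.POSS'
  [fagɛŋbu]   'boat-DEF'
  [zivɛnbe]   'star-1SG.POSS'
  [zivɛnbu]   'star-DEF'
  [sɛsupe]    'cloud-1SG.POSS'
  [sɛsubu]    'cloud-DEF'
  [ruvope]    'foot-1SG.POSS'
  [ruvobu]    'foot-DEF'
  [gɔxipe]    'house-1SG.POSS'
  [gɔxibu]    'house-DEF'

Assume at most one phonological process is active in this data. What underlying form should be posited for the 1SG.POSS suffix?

The 1SG.POSS morpheme has two allomorphs, [-be] and [-pe].
By contrast the DEF suffix keeps its initial [b] throughout — that segment must be underlying.
So the underlying form is /-pe/, and voiceless stops become voiced after a nasal.

/-pe/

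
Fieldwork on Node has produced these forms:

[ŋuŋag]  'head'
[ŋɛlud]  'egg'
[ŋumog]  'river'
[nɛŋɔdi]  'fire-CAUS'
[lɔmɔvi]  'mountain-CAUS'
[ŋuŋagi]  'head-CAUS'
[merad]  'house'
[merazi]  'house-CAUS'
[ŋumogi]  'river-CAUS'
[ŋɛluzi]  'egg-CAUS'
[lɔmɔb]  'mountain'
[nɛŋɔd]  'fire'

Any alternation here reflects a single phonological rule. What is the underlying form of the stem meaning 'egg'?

The root 'egg' surfaces as [ŋɛlud] and [ŋɛluzi], with a stem-final [d] ~ [z] alternation.
Compare 'fire', with invariant [d] in [nɛŋɔd] and [nɛŋɔdi]: an analysis with underlying /d/ and a rule producing [z] before the CAUS suffix would wrongly predict alternation here too.
Therefore /z/ is basic and [d] is derived by word-final hardening (voiced fricatives become stops word-finally).
The underlying form of 'egg' is therefore /ŋɛluz/.

/ŋɛluz/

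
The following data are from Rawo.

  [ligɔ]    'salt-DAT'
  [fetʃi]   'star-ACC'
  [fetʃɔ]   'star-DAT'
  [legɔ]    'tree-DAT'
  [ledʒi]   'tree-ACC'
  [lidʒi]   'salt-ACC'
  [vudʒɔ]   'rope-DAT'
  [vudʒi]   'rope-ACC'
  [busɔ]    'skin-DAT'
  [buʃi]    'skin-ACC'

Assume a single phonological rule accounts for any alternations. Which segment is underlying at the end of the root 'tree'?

In [legɔ] and [ledʒi] the final segment of 'tree' alternates: [g] ~ [dʒ].
If /dʒ/ were underlying and a rule turned it into [g] before the DAT suffix, 'rope' would also alternate; but it has [dʒ] in both [vudʒɔ] and [vudʒi].
The underlying segment must be /g/; /g/ and /s/ become palato-alveolar [dʒ] and [ʃ] before a front vowel, yielding [dʒ] there.

/g/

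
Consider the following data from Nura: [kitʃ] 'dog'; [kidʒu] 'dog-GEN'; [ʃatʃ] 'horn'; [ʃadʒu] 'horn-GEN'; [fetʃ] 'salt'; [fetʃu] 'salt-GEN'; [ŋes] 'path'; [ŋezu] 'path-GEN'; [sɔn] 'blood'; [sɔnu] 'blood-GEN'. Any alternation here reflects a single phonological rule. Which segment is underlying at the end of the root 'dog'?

/dʒ/

The stem for 'dog' ends in [tʃ] in [kitʃ] but [dʒ] in [kidʒu].
If /tʃ/ were underlying and a rule turned it into [dʒ] before the GEN suffix, 'salt' would also alternate; but it has [tʃ] in both [fetʃ] and [fetʃu].
So /dʒ/ is underlying, and a rule of word-final obstruent devoicing — voiced obstruents become voiceless word-finally — gives [tʃ].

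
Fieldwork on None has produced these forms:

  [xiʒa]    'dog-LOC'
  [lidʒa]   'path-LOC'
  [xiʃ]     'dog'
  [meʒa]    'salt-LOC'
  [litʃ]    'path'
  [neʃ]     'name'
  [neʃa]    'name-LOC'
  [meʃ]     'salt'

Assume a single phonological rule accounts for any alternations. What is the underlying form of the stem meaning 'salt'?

The root 'salt' surfaces as [meʒa] and [meʃ], with a stem-final [ʒ] ~ [ʃ] alternation.
But 'name' keeps [ʃ] in both environments ([neʃa], [neʃ]), so there is no rule changing /ʃ/ to [ʒ] before the LOC suffix.
So /ʒ/ is underlying, and a rule of word-final obstruent devoicing — voiced obstruents become voiceless word-finally — gives [ʃ].
The underlying form of 'salt' is therefore /meʒ/.

/meʒ/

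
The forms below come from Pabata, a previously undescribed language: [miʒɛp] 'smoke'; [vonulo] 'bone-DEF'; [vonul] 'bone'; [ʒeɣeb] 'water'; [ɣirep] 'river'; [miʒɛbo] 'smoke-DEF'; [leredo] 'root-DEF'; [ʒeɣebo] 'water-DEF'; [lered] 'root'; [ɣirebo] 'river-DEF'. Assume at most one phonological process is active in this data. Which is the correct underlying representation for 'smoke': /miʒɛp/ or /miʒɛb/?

/miʒɛp/

In [miʒɛbo] and [miʒɛp] the final segment of 'smoke' alternates: [b] ~ [p].
If /b/ were underlying and a rule turned it into [p] in isolation, 'water' would also alternate; but it has [b] in both [ʒeɣebo] and [ʒeɣeb].
The alternation reflects intervocalic voicing: voiceless stops become voiced between vowels. /p/ is underlying.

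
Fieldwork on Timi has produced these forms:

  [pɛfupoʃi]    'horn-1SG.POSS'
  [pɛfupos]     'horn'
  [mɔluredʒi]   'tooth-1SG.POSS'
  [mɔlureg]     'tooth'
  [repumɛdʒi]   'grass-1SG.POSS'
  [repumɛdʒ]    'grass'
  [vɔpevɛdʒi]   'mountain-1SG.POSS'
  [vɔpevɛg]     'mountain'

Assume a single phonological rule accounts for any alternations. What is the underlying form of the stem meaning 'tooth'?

In [mɔluredʒi] and [mɔlureg] the final segment of 'tooth' alternates: [dʒ] ~ [g].
The stem 'grass' ([repumɛdʒi], [repumɛdʒ]) shows [dʒ] unchanged in both environments, so [dʒ] cannot be basic with [g] derived in isolation.
So /g/ is underlying, and a rule of palatalization before a front vowel — /g/ and /s/ become palato-alveolar [dʒ] and [ʃ] before a front vowel — gives [dʒ].

/mɔlureg/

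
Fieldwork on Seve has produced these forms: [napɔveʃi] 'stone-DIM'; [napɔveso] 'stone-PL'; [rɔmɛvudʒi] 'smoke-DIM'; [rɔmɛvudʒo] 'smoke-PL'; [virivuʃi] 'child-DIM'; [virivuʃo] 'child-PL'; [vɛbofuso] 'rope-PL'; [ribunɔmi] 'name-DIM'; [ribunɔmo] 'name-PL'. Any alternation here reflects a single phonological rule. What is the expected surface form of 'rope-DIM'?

The root 'stone' surfaces as [napɔveʃi] and [napɔveso], with a stem-final [ʃ] ~ [s] alternation.
Compare 'child', with invariant [ʃ] in [virivuʃi] and [virivuʃo]: an analysis with underlying /ʃ/ and a rule producing [s] before the PL suffix would wrongly predict alternation here too.
The underlying segment must be /s/; /s/ becomes palato-alveolar [ʃ] before a front vowel, yielding [ʃ] there.
The one attested form of 'rope', [vɛbofuso], shows underlying /vɛbofus/. Applying the same rule before a front vowel gives [vɛbofuʃi].

[vɛbofuʃi]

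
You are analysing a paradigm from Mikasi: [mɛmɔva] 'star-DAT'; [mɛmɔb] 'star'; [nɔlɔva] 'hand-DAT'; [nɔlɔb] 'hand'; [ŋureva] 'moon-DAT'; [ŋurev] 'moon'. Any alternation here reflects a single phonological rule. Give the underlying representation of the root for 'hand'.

/nɔlɔb/

The root 'hand' surfaces as [nɔlɔva] and [nɔlɔb], with a stem-final [v] ~ [b] alternation.
Compare 'moon', with invariant [v] in [ŋureva] and [ŋurev]: an analysis with underlying /v/ and a rule producing [b] in isolation would wrongly predict alternation here too.
Therefore /b/ is basic and [v] is derived by intervocalic spirantization (voiced stops become fricatives between vowels).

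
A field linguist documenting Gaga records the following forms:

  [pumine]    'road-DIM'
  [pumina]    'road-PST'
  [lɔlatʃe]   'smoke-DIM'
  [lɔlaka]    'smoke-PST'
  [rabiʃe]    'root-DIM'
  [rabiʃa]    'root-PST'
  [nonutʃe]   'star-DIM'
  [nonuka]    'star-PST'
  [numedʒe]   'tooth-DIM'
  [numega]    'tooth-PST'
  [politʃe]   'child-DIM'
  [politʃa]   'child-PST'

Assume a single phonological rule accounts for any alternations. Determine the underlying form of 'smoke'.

'smoke' shows [tʃ] ~ [k] at the end of the stem ([lɔlatʃe] vs [lɔlaka]).
The stem 'child' ([politʃe], [politʃa]) shows [tʃ] unchanged in both environments, so [tʃ] cannot be basic with [k] derived before the PST suffix.
The underlying segment must be /k/; /k/ and /g/ become palato-alveolar [tʃ] and [dʒ] before a front vowel, yielding [tʃ] there.

/lɔlak/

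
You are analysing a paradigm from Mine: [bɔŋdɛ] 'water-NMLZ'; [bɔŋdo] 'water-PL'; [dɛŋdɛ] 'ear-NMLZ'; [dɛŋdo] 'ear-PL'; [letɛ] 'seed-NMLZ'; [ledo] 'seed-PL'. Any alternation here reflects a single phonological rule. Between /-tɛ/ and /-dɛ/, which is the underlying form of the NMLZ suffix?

The NMLZ morpheme has two allomorphs, [-dɛ] and [-tɛ].
By contrast the PL suffix keeps its initial [d] throughout — that segment must be underlying.
So the underlying form is /-tɛ/, and voiceless stops become voiced after a nasal.

/-tɛ/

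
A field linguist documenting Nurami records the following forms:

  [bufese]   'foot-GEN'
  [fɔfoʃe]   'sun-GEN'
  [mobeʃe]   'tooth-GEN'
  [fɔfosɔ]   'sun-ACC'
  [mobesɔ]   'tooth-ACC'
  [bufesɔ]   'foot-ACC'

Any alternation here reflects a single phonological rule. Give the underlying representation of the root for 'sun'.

/fɔfoʃ/

In [fɔfoʃe] and [fɔfosɔ] the final segment of 'sun' alternates: [ʃ] ~ [s].
If /s/ were underlying and a rule turned it into [ʃ] before the GEN suffix, 'foot' would also alternate; but it has [s] in both [bufese] and [bufesɔ].
Therefore /ʃ/ is basic and [s] is derived by depalatalization (palato-alveolar /ʃ/ becomes [s] when no front vowel follows).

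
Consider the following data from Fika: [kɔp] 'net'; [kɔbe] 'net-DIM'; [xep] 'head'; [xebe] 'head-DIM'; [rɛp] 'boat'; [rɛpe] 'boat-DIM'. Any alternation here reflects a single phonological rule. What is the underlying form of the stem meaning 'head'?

In [xep] and [xebe] the final segment of 'head' alternates: [p] ~ [b].
If /p/ were underlying and a rule turned it into [b] before the DIM suffix, 'boat' would also alternate; but it has [p] in both [rɛp] and [rɛpe].
Therefore /b/ is basic and [p] is derived by word-final obstruent devoicing (voiced obstruents become voiceless word-finally).
The underlying form of 'head' is therefore /xeb/.

/xeb/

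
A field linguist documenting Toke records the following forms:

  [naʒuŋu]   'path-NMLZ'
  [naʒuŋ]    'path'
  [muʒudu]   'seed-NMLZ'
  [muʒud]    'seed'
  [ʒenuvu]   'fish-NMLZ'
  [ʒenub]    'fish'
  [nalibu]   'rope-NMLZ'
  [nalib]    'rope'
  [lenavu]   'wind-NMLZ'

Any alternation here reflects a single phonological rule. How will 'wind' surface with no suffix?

[lenab]

The root 'fish' surfaces as [ʒenuvu] and [ʒenub], with a stem-final [v] ~ [b] alternation.
The stem 'rope' ([nalibu], [nalib]) shows [b] unchanged in both environments, so [b] cannot be basic with [v] derived before the NMLZ suffix.
So /v/ is underlying, and a rule of word-final hardening — voiced fricatives become stops word-finally — gives [b].
The one attested form of 'wind', [lenavu], shows underlying /lenav/. Applying the same rule word-finally gives [lenab].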